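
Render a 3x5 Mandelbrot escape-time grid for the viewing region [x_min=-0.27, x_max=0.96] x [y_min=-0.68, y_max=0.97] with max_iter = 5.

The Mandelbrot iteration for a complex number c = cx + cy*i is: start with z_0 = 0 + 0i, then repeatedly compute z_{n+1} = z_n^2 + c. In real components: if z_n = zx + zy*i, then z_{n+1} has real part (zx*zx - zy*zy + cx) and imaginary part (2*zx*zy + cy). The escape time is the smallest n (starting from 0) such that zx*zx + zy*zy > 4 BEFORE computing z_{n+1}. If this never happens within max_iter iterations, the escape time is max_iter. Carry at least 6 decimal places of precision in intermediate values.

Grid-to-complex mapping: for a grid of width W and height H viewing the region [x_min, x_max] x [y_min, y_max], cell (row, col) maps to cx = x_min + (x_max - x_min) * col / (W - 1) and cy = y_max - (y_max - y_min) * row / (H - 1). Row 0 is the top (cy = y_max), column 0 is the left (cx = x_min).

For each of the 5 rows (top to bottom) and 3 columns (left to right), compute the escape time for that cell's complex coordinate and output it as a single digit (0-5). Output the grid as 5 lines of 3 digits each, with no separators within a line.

Answer: 532
552
553
553
552

Derivation:
(row=0, col=0): c = -0.2700 + 0.9700i → escape time 5
(row=0, col=1): c = 0.3450 + 0.9700i → escape time 3
(row=0, col=2): c = 0.9600 + 0.9700i → escape time 2
(row=1, col=0): c = -0.2700 + 0.5575i → escape time 5
(row=1, col=1): c = 0.3450 + 0.5575i → escape time 5
(row=1, col=2): c = 0.9600 + 0.5575i → escape time 2
(row=2, col=0): c = -0.2700 + 0.1450i → escape time 5
(row=2, col=1): c = 0.3450 + 0.1450i → escape time 5
(row=2, col=2): c = 0.9600 + 0.1450i → escape time 3
(row=3, col=0): c = -0.2700 + -0.2675i → escape time 5
(row=3, col=1): c = 0.3450 + -0.2675i → escape time 5
(row=3, col=2): c = 0.9600 + -0.2675i → escape time 3
(row=4, col=0): c = -0.2700 + -0.6800i → escape time 5
(row=4, col=1): c = 0.3450 + -0.6800i → escape time 5
(row=4, col=2): c = 0.9600 + -0.6800i → escape time 2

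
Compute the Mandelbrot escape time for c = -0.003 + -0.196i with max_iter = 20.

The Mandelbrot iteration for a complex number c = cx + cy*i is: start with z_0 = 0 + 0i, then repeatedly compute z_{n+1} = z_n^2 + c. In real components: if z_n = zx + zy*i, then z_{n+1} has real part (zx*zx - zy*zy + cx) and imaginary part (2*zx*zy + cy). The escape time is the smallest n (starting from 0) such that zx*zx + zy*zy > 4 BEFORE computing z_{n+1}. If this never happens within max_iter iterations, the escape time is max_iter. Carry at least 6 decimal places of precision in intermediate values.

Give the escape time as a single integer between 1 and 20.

z_0 = 0 + 0i, c = -0.0030 + -0.1960i
Iter 1: z = -0.0030 + -0.1960i, |z|^2 = 0.0384
Iter 2: z = -0.0414 + -0.1948i, |z|^2 = 0.0397
Iter 3: z = -0.0392 + -0.1799i, |z|^2 = 0.0339
Iter 4: z = -0.0338 + -0.1819i, |z|^2 = 0.0342
Iter 5: z = -0.0349 + -0.1837i, |z|^2 = 0.0350
Iter 6: z = -0.0355 + -0.1832i, |z|^2 = 0.0348
Iter 7: z = -0.0353 + -0.1830i, |z|^2 = 0.0347
Iter 8: z = -0.0352 + -0.1831i, |z|^2 = 0.0348
Iter 9: z = -0.0353 + -0.1831i, |z|^2 = 0.0348
Iter 10: z = -0.0353 + -0.1831i, |z|^2 = 0.0348
Iter 11: z = -0.0353 + -0.1831i, |z|^2 = 0.0348
Iter 12: z = -0.0353 + -0.1831i, |z|^2 = 0.0348
Iter 13: z = -0.0353 + -0.1831i, |z|^2 = 0.0348
Iter 14: z = -0.0353 + -0.1831i, |z|^2 = 0.0348
Iter 15: z = -0.0353 + -0.1831i, |z|^2 = 0.0348
Iter 16: z = -0.0353 + -0.1831i, |z|^2 = 0.0348
Iter 17: z = -0.0353 + -0.1831i, |z|^2 = 0.0348
Iter 18: z = -0.0353 + -0.1831i, |z|^2 = 0.0348
Iter 19: z = -0.0353 + -0.1831i, |z|^2 = 0.0348

Answer: 20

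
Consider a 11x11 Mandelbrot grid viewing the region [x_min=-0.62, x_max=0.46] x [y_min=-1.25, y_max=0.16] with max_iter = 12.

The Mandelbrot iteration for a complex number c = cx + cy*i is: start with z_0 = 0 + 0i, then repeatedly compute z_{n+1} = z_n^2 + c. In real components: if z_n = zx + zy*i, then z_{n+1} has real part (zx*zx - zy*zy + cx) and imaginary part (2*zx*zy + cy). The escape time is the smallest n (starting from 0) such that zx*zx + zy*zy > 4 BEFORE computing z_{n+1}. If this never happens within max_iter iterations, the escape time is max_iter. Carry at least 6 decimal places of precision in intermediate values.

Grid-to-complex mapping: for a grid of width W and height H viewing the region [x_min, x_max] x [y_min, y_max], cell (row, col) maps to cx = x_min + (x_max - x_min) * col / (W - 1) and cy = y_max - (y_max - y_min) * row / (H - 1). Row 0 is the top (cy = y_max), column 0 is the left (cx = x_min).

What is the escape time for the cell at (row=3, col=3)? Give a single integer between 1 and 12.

z_0 = 0 + 0i, c = -0.2960 + -0.2630i
Iter 1: z = -0.2960 + -0.2630i, |z|^2 = 0.1568
Iter 2: z = -0.2776 + -0.1073i, |z|^2 = 0.0885
Iter 3: z = -0.2305 + -0.2034i, |z|^2 = 0.0945
Iter 4: z = -0.2843 + -0.1692i, |z|^2 = 0.1094
Iter 5: z = -0.2438 + -0.1668i, |z|^2 = 0.0873
Iter 6: z = -0.2644 + -0.1817i, |z|^2 = 0.1029
Iter 7: z = -0.2591 + -0.1669i, |z|^2 = 0.0950
Iter 8: z = -0.2567 + -0.1765i, |z|^2 = 0.0971
Iter 9: z = -0.2612 + -0.1724i, |z|^2 = 0.0980
Iter 10: z = -0.2575 + -0.1729i, |z|^2 = 0.0962
Iter 11: z = -0.2596 + -0.1739i, |z|^2 = 0.0977

Answer: 12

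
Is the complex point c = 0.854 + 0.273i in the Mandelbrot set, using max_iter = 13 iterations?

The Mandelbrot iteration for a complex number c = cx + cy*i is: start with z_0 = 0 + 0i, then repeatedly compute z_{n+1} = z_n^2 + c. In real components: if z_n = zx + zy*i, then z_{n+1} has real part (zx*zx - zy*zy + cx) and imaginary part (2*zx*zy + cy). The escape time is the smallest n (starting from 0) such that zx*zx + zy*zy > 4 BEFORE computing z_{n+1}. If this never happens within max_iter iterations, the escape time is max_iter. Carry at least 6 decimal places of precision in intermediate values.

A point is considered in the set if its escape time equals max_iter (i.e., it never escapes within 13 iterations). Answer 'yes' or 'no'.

z_0 = 0 + 0i, c = 0.8540 + 0.2730i
Iter 1: z = 0.8540 + 0.2730i, |z|^2 = 0.8038
Iter 2: z = 1.5088 + 0.7393i, |z|^2 = 2.8230
Iter 3: z = 2.5839 + 2.5038i, |z|^2 = 12.9458
Escaped at iteration 3

Answer: no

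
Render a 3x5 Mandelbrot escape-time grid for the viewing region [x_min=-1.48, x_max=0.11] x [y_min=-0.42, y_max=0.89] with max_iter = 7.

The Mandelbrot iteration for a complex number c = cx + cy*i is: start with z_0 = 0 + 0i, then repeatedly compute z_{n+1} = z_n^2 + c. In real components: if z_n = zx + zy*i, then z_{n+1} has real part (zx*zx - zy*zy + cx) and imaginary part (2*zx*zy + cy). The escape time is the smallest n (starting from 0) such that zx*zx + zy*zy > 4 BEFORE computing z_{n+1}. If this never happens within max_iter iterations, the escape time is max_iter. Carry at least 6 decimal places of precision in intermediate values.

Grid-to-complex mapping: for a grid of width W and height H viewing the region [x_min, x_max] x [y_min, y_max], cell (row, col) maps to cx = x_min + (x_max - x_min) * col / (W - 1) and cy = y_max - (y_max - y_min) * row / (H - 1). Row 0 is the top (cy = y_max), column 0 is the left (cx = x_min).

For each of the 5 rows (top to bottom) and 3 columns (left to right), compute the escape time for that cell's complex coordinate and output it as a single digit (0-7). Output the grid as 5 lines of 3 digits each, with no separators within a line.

(row=0, col=0): c = -1.4800 + 0.8900i → escape time 3
(row=0, col=1): c = -0.6850 + 0.8900i → escape time 4
(row=0, col=2): c = 0.1100 + 0.8900i → escape time 5
(row=1, col=0): c = -1.4800 + 0.5625i → escape time 3
(row=1, col=1): c = -0.6850 + 0.5625i → escape time 7
(row=1, col=2): c = 0.1100 + 0.5625i → escape time 7
(row=2, col=0): c = -1.4800 + 0.2350i → escape time 5
(row=2, col=1): c = -0.6850 + 0.2350i → escape time 7
(row=2, col=2): c = 0.1100 + 0.2350i → escape time 7
(row=3, col=0): c = -1.4800 + -0.0925i → escape time 7
(row=3, col=1): c = -0.6850 + -0.0925i → escape time 7
(row=3, col=2): c = 0.1100 + -0.0925i → escape time 7
(row=4, col=0): c = -1.4800 + -0.4200i → escape time 4
(row=4, col=1): c = -0.6850 + -0.4200i → escape time 7
(row=4, col=2): c = 0.1100 + -0.4200i → escape time 7

Answer: 345
377
577
777
477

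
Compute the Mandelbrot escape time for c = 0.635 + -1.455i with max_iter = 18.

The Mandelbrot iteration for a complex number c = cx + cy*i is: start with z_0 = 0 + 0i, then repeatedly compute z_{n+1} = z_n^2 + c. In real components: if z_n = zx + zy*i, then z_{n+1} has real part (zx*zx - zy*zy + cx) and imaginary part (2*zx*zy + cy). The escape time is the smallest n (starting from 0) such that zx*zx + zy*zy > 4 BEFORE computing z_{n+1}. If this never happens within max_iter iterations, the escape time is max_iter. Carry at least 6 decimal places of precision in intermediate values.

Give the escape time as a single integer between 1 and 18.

Answer: 2

Derivation:
z_0 = 0 + 0i, c = 0.6350 + -1.4550i
Iter 1: z = 0.6350 + -1.4550i, |z|^2 = 2.5203
Iter 2: z = -1.0788 + -3.3029i, |z|^2 = 12.0726
Escaped at iteration 2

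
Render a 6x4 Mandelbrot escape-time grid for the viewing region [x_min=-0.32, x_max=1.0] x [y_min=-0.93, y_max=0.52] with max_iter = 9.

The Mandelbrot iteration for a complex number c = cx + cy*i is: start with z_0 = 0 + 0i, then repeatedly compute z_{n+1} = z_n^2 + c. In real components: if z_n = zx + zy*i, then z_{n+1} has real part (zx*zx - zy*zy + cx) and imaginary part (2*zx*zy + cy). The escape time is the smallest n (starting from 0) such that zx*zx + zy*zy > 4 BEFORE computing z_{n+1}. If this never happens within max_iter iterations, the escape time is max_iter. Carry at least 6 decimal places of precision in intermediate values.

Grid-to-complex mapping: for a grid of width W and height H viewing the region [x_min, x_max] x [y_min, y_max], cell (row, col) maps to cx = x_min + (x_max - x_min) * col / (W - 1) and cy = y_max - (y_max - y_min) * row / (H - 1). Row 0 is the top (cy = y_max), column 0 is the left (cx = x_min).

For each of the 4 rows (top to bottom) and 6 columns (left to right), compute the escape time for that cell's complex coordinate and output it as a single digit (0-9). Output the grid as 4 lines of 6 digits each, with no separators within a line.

(row=0, col=0): c = -0.3200 + 0.5200i → escape time 9
(row=0, col=1): c = -0.0560 + 0.5200i → escape time 9
(row=0, col=2): c = 0.2080 + 0.5200i → escape time 9
(row=0, col=3): c = 0.4720 + 0.5200i → escape time 5
(row=0, col=4): c = 0.7360 + 0.5200i → escape time 3
(row=0, col=5): c = 1.0000 + 0.5200i → escape time 2
(row=1, col=0): c = -0.3200 + 0.0367i → escape time 9
(row=1, col=1): c = -0.0560 + 0.0367i → escape time 9
(row=1, col=2): c = 0.2080 + 0.0367i → escape time 9
(row=1, col=3): c = 0.4720 + 0.0367i → escape time 5
(row=1, col=4): c = 0.7360 + 0.0367i → escape time 3
(row=1, col=5): c = 1.0000 + 0.0367i → escape time 2
(row=2, col=0): c = -0.3200 + -0.4467i → escape time 9
(row=2, col=1): c = -0.0560 + -0.4467i → escape time 9
(row=2, col=2): c = 0.2080 + -0.4467i → escape time 9
(row=2, col=3): c = 0.4720 + -0.4467i → escape time 6
(row=2, col=4): c = 0.7360 + -0.4467i → escape time 3
(row=2, col=5): c = 1.0000 + -0.4467i → escape time 2
(row=3, col=0): c = -0.3200 + -0.9300i → escape time 5
(row=3, col=1): c = -0.0560 + -0.9300i → escape time 9
(row=3, col=2): c = 0.2080 + -0.9300i → escape time 4
(row=3, col=3): c = 0.4720 + -0.9300i → escape time 3
(row=3, col=4): c = 0.7360 + -0.9300i → escape time 2
(row=3, col=5): c = 1.0000 + -0.9300i → escape time 2

Answer: 999532
999532
999632
594322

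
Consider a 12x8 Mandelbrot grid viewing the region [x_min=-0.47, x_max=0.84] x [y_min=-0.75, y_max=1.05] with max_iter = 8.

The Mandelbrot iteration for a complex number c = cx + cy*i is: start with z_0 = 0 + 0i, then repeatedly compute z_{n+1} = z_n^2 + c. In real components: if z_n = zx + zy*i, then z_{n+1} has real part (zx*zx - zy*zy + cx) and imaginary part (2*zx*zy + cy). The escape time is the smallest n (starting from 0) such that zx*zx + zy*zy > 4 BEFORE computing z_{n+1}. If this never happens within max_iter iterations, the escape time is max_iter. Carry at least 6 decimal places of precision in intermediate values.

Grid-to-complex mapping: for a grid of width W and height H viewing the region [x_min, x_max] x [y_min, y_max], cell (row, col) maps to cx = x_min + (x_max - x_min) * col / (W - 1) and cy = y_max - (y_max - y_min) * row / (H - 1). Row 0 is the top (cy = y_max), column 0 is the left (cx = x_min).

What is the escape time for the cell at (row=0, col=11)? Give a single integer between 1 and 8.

z_0 = 0 + 0i, c = 0.8400 + 1.0500i
Iter 1: z = 0.8400 + 1.0500i, |z|^2 = 1.8081
Iter 2: z = 0.4431 + 2.8140i, |z|^2 = 8.1149
Escaped at iteration 2

Answer: 2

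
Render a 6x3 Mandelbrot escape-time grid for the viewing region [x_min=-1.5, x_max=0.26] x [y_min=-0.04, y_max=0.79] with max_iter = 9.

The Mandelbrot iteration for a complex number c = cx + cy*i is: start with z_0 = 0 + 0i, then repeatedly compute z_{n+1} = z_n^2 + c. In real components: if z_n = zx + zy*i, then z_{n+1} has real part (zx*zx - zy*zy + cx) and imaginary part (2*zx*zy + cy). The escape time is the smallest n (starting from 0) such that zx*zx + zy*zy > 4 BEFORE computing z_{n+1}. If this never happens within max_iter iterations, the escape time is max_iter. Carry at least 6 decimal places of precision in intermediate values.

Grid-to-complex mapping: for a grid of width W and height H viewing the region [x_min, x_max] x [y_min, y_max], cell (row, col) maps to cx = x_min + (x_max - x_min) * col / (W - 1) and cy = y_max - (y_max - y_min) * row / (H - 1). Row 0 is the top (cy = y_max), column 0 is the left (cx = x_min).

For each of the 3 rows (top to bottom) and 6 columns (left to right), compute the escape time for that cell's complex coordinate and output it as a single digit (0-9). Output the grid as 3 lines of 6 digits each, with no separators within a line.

(row=0, col=0): c = -1.5000 + 0.7900i → escape time 3
(row=0, col=1): c = -1.1480 + 0.7900i → escape time 3
(row=0, col=2): c = -0.7960 + 0.7900i → escape time 4
(row=0, col=3): c = -0.4440 + 0.7900i → escape time 6
(row=0, col=4): c = -0.0920 + 0.7900i → escape time 9
(row=0, col=5): c = 0.2600 + 0.7900i → escape time 5
(row=1, col=0): c = -1.5000 + 0.3750i → escape time 4
(row=1, col=1): c = -1.1480 + 0.3750i → escape time 7
(row=1, col=2): c = -0.7960 + 0.3750i → escape time 8
(row=1, col=3): c = -0.4440 + 0.3750i → escape time 9
(row=1, col=4): c = -0.0920 + 0.3750i → escape time 9
(row=1, col=5): c = 0.2600 + 0.3750i → escape time 9
(row=2, col=0): c = -1.5000 + -0.0400i → escape time 9
(row=2, col=1): c = -1.1480 + -0.0400i → escape time 9
(row=2, col=2): c = -0.7960 + -0.0400i → escape time 9
(row=2, col=3): c = -0.4440 + -0.0400i → escape time 9
(row=2, col=4): c = -0.0920 + -0.0400i → escape time 9
(row=2, col=5): c = 0.2600 + -0.0400i → escape time 9

Answer: 334695
478999
999999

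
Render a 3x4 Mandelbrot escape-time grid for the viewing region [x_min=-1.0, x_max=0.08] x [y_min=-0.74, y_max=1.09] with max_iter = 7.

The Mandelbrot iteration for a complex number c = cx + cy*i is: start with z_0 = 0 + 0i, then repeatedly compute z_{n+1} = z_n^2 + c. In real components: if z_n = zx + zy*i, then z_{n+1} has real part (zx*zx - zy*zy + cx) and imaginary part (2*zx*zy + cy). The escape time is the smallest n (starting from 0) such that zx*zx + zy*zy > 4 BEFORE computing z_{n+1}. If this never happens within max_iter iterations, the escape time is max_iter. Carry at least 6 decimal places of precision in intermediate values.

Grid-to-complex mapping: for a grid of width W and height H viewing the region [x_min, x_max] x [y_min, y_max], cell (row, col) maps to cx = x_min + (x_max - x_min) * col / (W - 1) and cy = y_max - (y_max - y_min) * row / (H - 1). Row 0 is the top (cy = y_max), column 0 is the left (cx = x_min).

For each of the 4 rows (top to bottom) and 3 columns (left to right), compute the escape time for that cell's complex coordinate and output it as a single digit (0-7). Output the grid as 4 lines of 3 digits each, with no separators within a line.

Answer: 344
577
777
467

Derivation:
(row=0, col=0): c = -1.0000 + 1.0900i → escape time 3
(row=0, col=1): c = -0.4600 + 1.0900i → escape time 4
(row=0, col=2): c = 0.0800 + 1.0900i → escape time 4
(row=1, col=0): c = -1.0000 + 0.4800i → escape time 5
(row=1, col=1): c = -0.4600 + 0.4800i → escape time 7
(row=1, col=2): c = 0.0800 + 0.4800i → escape time 7
(row=2, col=0): c = -1.0000 + -0.1300i → escape time 7
(row=2, col=1): c = -0.4600 + -0.1300i → escape time 7
(row=2, col=2): c = 0.0800 + -0.1300i → escape time 7
(row=3, col=0): c = -1.0000 + -0.7400i → escape time 4
(row=3, col=1): c = -0.4600 + -0.7400i → escape time 6
(row=3, col=2): c = 0.0800 + -0.7400i → escape time 7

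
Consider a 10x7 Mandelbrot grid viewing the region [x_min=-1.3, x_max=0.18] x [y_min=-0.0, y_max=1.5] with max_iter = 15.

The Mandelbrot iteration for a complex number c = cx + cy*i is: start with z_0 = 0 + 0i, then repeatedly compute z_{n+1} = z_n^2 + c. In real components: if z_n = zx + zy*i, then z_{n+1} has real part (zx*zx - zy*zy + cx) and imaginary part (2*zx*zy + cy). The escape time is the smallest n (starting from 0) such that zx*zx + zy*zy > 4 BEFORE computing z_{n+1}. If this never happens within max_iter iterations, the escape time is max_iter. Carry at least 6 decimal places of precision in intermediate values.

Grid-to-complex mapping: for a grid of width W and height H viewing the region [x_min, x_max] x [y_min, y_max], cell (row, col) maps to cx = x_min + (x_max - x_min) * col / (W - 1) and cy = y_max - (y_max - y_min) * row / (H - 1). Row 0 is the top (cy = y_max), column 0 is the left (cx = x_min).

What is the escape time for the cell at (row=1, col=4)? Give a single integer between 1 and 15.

Answer: 3

Derivation:
z_0 = 0 + 0i, c = -0.6422 + 1.2500i
Iter 1: z = -0.6422 + 1.2500i, |z|^2 = 1.9749
Iter 2: z = -1.7923 + -0.3556i, |z|^2 = 3.3387
Iter 3: z = 2.4436 + 2.5245i, |z|^2 = 12.3443
Escaped at iteration 3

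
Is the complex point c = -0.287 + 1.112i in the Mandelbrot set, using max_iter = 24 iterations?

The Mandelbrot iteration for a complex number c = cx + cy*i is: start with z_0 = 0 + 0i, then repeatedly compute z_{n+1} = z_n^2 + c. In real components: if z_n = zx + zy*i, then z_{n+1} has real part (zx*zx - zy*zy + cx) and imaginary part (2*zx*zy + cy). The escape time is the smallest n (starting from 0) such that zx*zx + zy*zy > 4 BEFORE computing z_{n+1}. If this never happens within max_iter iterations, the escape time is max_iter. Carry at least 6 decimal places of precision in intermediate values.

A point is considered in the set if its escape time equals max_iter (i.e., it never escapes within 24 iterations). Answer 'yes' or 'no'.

Answer: no

Derivation:
z_0 = 0 + 0i, c = -0.2870 + 1.1120i
Iter 1: z = -0.2870 + 1.1120i, |z|^2 = 1.3189
Iter 2: z = -1.4412 + 0.4737i, |z|^2 = 2.3014
Iter 3: z = 1.5656 + -0.2534i, |z|^2 = 2.5153
Iter 4: z = 2.0998 + 0.3186i, |z|^2 = 4.5108
Escaped at iteration 4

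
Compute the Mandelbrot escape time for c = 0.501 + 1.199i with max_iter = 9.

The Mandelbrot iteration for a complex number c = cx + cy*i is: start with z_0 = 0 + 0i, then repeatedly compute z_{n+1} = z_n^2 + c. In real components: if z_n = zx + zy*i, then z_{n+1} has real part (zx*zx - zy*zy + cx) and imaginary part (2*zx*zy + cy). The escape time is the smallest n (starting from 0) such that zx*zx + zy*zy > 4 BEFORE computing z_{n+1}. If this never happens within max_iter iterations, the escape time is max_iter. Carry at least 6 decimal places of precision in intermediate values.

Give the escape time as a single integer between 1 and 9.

z_0 = 0 + 0i, c = 0.5010 + 1.1990i
Iter 1: z = 0.5010 + 1.1990i, |z|^2 = 1.6886
Iter 2: z = -0.6856 + 2.4004i, |z|^2 = 6.2320
Escaped at iteration 2

Answer: 2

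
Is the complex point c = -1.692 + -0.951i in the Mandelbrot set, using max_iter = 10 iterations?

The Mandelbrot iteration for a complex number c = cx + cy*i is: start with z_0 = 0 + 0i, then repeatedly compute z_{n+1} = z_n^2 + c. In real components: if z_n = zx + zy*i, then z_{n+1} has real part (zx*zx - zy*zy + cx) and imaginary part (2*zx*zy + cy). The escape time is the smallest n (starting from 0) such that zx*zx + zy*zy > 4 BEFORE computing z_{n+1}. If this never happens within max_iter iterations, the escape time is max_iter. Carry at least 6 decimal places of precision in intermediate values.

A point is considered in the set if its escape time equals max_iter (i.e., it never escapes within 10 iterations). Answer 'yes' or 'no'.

Answer: no

Derivation:
z_0 = 0 + 0i, c = -1.6920 + -0.9510i
Iter 1: z = -1.6920 + -0.9510i, |z|^2 = 3.7673
Iter 2: z = 0.2665 + 2.2672i, |z|^2 = 5.2111
Escaped at iteration 2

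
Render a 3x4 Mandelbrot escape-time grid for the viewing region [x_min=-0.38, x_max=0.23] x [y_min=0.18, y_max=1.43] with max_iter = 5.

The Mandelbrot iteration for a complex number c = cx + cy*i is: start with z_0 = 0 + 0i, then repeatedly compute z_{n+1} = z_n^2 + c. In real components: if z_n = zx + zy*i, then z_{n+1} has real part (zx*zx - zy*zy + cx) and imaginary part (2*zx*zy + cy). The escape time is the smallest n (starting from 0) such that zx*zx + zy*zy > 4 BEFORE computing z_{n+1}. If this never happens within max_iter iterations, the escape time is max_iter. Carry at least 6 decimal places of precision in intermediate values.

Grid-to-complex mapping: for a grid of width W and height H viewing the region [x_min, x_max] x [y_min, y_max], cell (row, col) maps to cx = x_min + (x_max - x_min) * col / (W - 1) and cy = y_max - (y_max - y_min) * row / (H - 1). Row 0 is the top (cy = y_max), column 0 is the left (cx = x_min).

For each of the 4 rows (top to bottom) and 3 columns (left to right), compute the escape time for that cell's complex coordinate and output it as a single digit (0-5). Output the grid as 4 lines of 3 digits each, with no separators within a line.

Answer: 222
454
555
555

Derivation:
(row=0, col=0): c = -0.3800 + 1.4300i → escape time 2
(row=0, col=1): c = -0.0750 + 1.4300i → escape time 2
(row=0, col=2): c = 0.2300 + 1.4300i → escape time 2
(row=1, col=0): c = -0.3800 + 1.0133i → escape time 4
(row=1, col=1): c = -0.0750 + 1.0133i → escape time 5
(row=1, col=2): c = 0.2300 + 1.0133i → escape time 4
(row=2, col=0): c = -0.3800 + 0.5967i → escape time 5
(row=2, col=1): c = -0.0750 + 0.5967i → escape time 5
(row=2, col=2): c = 0.2300 + 0.5967i → escape time 5
(row=3, col=0): c = -0.3800 + 0.1800i → escape time 5
(row=3, col=1): c = -0.0750 + 0.1800i → escape time 5
(row=3, col=2): c = 0.2300 + 0.1800i → escape time 5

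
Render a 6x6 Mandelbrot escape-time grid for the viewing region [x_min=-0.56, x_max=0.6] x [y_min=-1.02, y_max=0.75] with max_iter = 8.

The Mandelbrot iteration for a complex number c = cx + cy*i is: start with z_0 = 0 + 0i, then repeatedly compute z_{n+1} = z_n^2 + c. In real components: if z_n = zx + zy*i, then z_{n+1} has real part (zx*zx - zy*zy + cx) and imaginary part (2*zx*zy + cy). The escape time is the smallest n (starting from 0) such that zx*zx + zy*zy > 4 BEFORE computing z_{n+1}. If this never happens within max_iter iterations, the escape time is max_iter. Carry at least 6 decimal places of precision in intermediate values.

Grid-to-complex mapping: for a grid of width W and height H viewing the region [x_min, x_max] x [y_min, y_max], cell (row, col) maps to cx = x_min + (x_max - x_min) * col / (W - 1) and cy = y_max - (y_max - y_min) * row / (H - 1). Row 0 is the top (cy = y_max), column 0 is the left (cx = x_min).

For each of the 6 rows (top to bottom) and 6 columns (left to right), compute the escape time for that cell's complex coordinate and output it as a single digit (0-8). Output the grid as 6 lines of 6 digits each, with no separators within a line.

Answer: 688653
888884
888884
888884
888883
458432

Derivation:
(row=0, col=0): c = -0.5600 + 0.7500i → escape time 6
(row=0, col=1): c = -0.3280 + 0.7500i → escape time 8
(row=0, col=2): c = -0.0960 + 0.7500i → escape time 8
(row=0, col=3): c = 0.1360 + 0.7500i → escape time 6
(row=0, col=4): c = 0.3680 + 0.7500i → escape time 5
(row=0, col=5): c = 0.6000 + 0.7500i → escape time 3
(row=1, col=0): c = -0.5600 + 0.3960i → escape time 8
(row=1, col=1): c = -0.3280 + 0.3960i → escape time 8
(row=1, col=2): c = -0.0960 + 0.3960i → escape time 8
(row=1, col=3): c = 0.1360 + 0.3960i → escape time 8
(row=1, col=4): c = 0.3680 + 0.3960i → escape time 8
(row=1, col=5): c = 0.6000 + 0.3960i → escape time 4
(row=2, col=0): c = -0.5600 + 0.0420i → escape time 8
(row=2, col=1): c = -0.3280 + 0.0420i → escape time 8
(row=2, col=2): c = -0.0960 + 0.0420i → escape time 8
(row=2, col=3): c = 0.1360 + 0.0420i → escape time 8
(row=2, col=4): c = 0.3680 + 0.0420i → escape time 8
(row=2, col=5): c = 0.6000 + 0.0420i → escape time 4
(row=3, col=0): c = -0.5600 + -0.3120i → escape time 8
(row=3, col=1): c = -0.3280 + -0.3120i → escape time 8
(row=3, col=2): c = -0.0960 + -0.3120i → escape time 8
(row=3, col=3): c = 0.1360 + -0.3120i → escape time 8
(row=3, col=4): c = 0.3680 + -0.3120i → escape time 8
(row=3, col=5): c = 0.6000 + -0.3120i → escape time 4
(row=4, col=0): c = -0.5600 + -0.6660i → escape time 8
(row=4, col=1): c = -0.3280 + -0.6660i → escape time 8
(row=4, col=2): c = -0.0960 + -0.6660i → escape time 8
(row=4, col=3): c = 0.1360 + -0.6660i → escape time 8
(row=4, col=4): c = 0.3680 + -0.6660i → escape time 8
(row=4, col=5): c = 0.6000 + -0.6660i → escape time 3
(row=5, col=0): c = -0.5600 + -1.0200i → escape time 4
(row=5, col=1): c = -0.3280 + -1.0200i → escape time 5
(row=5, col=2): c = -0.0960 + -1.0200i → escape time 8
(row=5, col=3): c = 0.1360 + -1.0200i → escape time 4
(row=5, col=4): c = 0.3680 + -1.0200i → escape time 3
(row=5, col=5): c = 0.6000 + -1.0200i → escape time 2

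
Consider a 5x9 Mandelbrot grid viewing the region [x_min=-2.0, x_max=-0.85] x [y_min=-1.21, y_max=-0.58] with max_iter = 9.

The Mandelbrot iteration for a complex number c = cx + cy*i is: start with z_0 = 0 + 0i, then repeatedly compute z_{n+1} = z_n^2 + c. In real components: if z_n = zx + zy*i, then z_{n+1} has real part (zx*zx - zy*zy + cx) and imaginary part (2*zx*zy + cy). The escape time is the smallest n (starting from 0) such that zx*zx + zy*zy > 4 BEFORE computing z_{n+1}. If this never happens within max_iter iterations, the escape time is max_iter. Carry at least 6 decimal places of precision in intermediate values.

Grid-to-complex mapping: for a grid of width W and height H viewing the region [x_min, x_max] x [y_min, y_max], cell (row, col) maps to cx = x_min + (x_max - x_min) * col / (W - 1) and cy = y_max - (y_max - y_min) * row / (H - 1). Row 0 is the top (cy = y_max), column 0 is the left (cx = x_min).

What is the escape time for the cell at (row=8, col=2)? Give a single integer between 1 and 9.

Answer: 2

Derivation:
z_0 = 0 + 0i, c = -1.4250 + -1.2100i
Iter 1: z = -1.4250 + -1.2100i, |z|^2 = 3.4947
Iter 2: z = -0.8585 + 2.2385i, |z|^2 = 5.7479
Escaped at iteration 2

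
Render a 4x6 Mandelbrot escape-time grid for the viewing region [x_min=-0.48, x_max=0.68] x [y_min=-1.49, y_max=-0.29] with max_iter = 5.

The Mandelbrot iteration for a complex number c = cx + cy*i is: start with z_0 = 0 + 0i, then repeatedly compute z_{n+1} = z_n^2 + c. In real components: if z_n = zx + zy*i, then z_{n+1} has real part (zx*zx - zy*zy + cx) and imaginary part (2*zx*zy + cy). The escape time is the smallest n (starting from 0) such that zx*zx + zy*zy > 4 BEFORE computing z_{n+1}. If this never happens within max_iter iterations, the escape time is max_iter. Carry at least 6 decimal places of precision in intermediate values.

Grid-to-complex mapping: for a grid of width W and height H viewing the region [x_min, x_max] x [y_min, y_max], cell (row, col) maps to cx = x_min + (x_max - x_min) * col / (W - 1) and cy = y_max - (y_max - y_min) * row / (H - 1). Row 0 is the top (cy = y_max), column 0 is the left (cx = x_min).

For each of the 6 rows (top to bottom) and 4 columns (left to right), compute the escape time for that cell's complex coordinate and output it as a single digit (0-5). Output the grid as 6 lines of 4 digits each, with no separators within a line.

(row=0, col=0): c = -0.4800 + -0.2900i → escape time 5
(row=0, col=1): c = -0.0933 + -0.2900i → escape time 5
(row=0, col=2): c = 0.2933 + -0.2900i → escape time 5
(row=0, col=3): c = 0.6800 + -0.2900i → escape time 3
(row=1, col=0): c = -0.4800 + -0.5300i → escape time 5
(row=1, col=1): c = -0.0933 + -0.5300i → escape time 5
(row=1, col=2): c = 0.2933 + -0.5300i → escape time 5
(row=1, col=3): c = 0.6800 + -0.5300i → escape time 3
(row=2, col=0): c = -0.4800 + -0.7700i → escape time 5
(row=2, col=1): c = -0.0933 + -0.7700i → escape time 5
(row=2, col=2): c = 0.2933 + -0.7700i → escape time 5
(row=2, col=3): c = 0.6800 + -0.7700i → escape time 3
(row=3, col=0): c = -0.4800 + -1.0100i → escape time 4
(row=3, col=1): c = -0.0933 + -1.0100i → escape time 5
(row=3, col=2): c = 0.2933 + -1.0100i → escape time 3
(row=3, col=3): c = 0.6800 + -1.0100i → escape time 2
(row=4, col=0): c = -0.4800 + -1.2500i → escape time 3
(row=4, col=1): c = -0.0933 + -1.2500i → escape time 3
(row=4, col=2): c = 0.2933 + -1.2500i → escape time 2
(row=4, col=3): c = 0.6800 + -1.2500i → escape time 2
(row=5, col=0): c = -0.4800 + -1.4900i → escape time 2
(row=5, col=1): c = -0.0933 + -1.4900i → escape time 2
(row=5, col=2): c = 0.2933 + -1.4900i → escape time 2
(row=5, col=3): c = 0.6800 + -1.4900i → escape time 2

Answer: 5553
5553
5553
4532
3322
2222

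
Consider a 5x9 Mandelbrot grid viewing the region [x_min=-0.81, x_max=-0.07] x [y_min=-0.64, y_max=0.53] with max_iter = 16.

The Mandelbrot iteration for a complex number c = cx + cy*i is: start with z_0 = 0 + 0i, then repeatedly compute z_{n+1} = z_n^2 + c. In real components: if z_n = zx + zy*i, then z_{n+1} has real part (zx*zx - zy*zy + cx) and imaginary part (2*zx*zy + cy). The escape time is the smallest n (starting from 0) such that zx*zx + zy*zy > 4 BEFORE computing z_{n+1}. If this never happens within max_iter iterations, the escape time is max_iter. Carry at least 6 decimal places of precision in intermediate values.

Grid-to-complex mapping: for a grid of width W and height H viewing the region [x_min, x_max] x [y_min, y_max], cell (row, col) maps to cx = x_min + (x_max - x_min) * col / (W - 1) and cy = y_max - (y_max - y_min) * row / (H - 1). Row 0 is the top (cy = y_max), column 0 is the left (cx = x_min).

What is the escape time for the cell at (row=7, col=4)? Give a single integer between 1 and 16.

Answer: 16

Derivation:
z_0 = 0 + 0i, c = -0.0700 + -0.4937i
Iter 1: z = -0.0700 + -0.4937i, |z|^2 = 0.2487
Iter 2: z = -0.3089 + -0.4246i, |z|^2 = 0.2757
Iter 3: z = -0.1549 + -0.2314i, |z|^2 = 0.0776
Iter 4: z = -0.0996 + -0.4221i, |z|^2 = 0.1880
Iter 5: z = -0.2382 + -0.4097i, |z|^2 = 0.2246
Iter 6: z = -0.1811 + -0.2986i, |z|^2 = 0.1219
Iter 7: z = -0.1263 + -0.3856i, |z|^2 = 0.1647
Iter 8: z = -0.2027 + -0.3963i, |z|^2 = 0.1982
Iter 9: z = -0.1860 + -0.3331i, |z|^2 = 0.1455
Iter 10: z = -0.1463 + -0.3699i, |z|^2 = 0.1582
Iter 11: z = -0.1854 + -0.3855i, |z|^2 = 0.1830
Iter 12: z = -0.1842 + -0.3508i, |z|^2 = 0.1570
Iter 13: z = -0.1591 + -0.3645i, |z|^2 = 0.1582
Iter 14: z = -0.1775 + -0.3778i, |z|^2 = 0.1742
Iter 15: z = -0.1812 + -0.3596i, |z|^2 = 0.1622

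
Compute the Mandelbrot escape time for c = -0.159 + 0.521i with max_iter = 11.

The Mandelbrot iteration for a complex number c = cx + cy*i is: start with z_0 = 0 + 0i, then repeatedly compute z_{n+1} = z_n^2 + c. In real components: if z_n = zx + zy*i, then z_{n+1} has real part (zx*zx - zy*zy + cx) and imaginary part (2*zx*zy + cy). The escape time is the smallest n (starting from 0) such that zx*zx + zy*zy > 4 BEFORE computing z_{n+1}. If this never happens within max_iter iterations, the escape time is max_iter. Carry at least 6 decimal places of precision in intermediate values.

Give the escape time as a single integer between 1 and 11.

z_0 = 0 + 0i, c = -0.1590 + 0.5210i
Iter 1: z = -0.1590 + 0.5210i, |z|^2 = 0.2967
Iter 2: z = -0.4052 + 0.3553i, |z|^2 = 0.2904
Iter 3: z = -0.1211 + 0.2331i, |z|^2 = 0.0690
Iter 4: z = -0.1987 + 0.4645i, |z|^2 = 0.2553
Iter 5: z = -0.3353 + 0.3364i, |z|^2 = 0.2256
Iter 6: z = -0.1597 + 0.2954i, |z|^2 = 0.1128
Iter 7: z = -0.2207 + 0.4266i, |z|^2 = 0.2307
Iter 8: z = -0.2923 + 0.3327i, |z|^2 = 0.1961
Iter 9: z = -0.1842 + 0.3265i, |z|^2 = 0.1406
Iter 10: z = -0.2317 + 0.4007i, |z|^2 = 0.2142

Answer: 11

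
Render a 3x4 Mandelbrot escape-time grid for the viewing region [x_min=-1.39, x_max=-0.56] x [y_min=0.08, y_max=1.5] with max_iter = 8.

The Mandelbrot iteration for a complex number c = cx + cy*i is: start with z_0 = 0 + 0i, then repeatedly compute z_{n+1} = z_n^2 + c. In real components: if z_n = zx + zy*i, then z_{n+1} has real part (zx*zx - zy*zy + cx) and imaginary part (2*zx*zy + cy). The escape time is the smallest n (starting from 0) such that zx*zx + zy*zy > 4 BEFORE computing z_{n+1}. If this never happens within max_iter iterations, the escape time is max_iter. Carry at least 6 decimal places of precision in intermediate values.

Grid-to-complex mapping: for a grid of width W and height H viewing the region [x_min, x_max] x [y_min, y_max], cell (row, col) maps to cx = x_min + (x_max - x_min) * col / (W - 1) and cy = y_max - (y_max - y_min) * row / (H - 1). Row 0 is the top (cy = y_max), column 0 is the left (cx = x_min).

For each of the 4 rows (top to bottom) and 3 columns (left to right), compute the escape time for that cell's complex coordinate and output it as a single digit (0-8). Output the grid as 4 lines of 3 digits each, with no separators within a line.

(row=0, col=0): c = -1.3900 + 1.5000i → escape time 1
(row=0, col=1): c = -0.9750 + 1.5000i → escape time 2
(row=0, col=2): c = -0.5600 + 1.5000i → escape time 2
(row=1, col=0): c = -1.3900 + 1.0267i → escape time 3
(row=1, col=1): c = -0.9750 + 1.0267i → escape time 3
(row=1, col=2): c = -0.5600 + 1.0267i → escape time 4
(row=2, col=0): c = -1.3900 + 0.5533i → escape time 3
(row=2, col=1): c = -0.9750 + 0.5533i → escape time 5
(row=2, col=2): c = -0.5600 + 0.5533i → escape time 8
(row=3, col=0): c = -1.3900 + 0.0800i → escape time 8
(row=3, col=1): c = -0.9750 + 0.0800i → escape time 8
(row=3, col=2): c = -0.5600 + 0.0800i → escape time 8

Answer: 122
334
358
888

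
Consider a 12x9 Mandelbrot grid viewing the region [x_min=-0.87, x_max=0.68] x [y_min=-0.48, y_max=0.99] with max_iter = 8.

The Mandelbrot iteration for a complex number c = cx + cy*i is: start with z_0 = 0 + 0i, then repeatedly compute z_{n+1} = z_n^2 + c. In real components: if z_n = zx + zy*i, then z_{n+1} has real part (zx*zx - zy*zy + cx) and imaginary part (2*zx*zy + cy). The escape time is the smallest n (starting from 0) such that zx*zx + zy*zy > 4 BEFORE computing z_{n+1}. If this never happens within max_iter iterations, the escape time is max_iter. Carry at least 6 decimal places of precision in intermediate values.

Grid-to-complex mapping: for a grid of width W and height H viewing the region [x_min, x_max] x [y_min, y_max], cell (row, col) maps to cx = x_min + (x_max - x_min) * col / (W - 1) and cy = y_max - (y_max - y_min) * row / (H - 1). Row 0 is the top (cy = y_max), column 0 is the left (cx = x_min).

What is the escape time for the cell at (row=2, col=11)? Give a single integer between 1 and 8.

Answer: 3

Derivation:
z_0 = 0 + 0i, c = 0.6800 + 0.6225i
Iter 1: z = 0.6800 + 0.6225i, |z|^2 = 0.8499
Iter 2: z = 0.7549 + 1.4691i, |z|^2 = 2.7281
Iter 3: z = -0.9084 + 2.8405i, |z|^2 = 8.8938
Escaped at iteration 3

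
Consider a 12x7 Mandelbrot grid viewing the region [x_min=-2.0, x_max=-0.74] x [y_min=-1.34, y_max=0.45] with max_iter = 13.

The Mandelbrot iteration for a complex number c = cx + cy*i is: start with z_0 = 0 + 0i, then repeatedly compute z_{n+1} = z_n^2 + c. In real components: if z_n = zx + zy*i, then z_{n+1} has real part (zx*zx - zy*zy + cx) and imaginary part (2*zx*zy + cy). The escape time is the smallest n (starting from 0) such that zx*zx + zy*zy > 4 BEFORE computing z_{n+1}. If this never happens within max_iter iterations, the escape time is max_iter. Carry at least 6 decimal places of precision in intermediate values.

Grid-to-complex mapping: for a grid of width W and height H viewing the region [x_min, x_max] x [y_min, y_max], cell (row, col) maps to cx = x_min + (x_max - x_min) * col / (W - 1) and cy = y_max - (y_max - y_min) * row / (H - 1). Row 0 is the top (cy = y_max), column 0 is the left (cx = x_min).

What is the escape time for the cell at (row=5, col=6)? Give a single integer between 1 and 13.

Answer: 3

Derivation:
z_0 = 0 + 0i, c = -1.3127 + -1.0417i
Iter 1: z = -1.3127 + -1.0417i, |z|^2 = 2.8083
Iter 2: z = -0.6745 + 1.6932i, |z|^2 = 3.3219
Iter 3: z = -3.7246 + -3.3259i, |z|^2 = 24.9342
Escaped at iteration 3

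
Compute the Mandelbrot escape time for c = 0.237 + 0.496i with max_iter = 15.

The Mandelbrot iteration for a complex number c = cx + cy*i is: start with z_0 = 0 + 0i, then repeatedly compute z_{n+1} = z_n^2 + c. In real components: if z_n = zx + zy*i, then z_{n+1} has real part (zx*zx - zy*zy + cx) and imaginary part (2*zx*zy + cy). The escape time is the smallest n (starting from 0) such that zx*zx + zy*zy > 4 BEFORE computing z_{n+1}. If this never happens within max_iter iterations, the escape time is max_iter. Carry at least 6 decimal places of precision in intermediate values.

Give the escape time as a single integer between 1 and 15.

Answer: 15

Derivation:
z_0 = 0 + 0i, c = 0.2370 + 0.4960i
Iter 1: z = 0.2370 + 0.4960i, |z|^2 = 0.3022
Iter 2: z = 0.0472 + 0.7311i, |z|^2 = 0.5367
Iter 3: z = -0.2953 + 0.5649i, |z|^2 = 0.4064
Iter 4: z = 0.0050 + 0.1624i, |z|^2 = 0.0264
Iter 5: z = 0.2107 + 0.4976i, |z|^2 = 0.2920
Iter 6: z = 0.0337 + 0.7057i, |z|^2 = 0.4991
Iter 7: z = -0.2598 + 0.5436i, |z|^2 = 0.3630
Iter 8: z = 0.0090 + 0.2135i, |z|^2 = 0.0457
Iter 9: z = 0.1915 + 0.4998i, |z|^2 = 0.2865
Iter 10: z = 0.0238 + 0.6874i, |z|^2 = 0.4731
Iter 11: z = -0.2350 + 0.5288i, |z|^2 = 0.3348
Iter 12: z = 0.0126 + 0.2475i, |z|^2 = 0.0614
Iter 13: z = 0.1759 + 0.5023i, |z|^2 = 0.2832
Iter 14: z = 0.0157 + 0.6727i, |z|^2 = 0.4528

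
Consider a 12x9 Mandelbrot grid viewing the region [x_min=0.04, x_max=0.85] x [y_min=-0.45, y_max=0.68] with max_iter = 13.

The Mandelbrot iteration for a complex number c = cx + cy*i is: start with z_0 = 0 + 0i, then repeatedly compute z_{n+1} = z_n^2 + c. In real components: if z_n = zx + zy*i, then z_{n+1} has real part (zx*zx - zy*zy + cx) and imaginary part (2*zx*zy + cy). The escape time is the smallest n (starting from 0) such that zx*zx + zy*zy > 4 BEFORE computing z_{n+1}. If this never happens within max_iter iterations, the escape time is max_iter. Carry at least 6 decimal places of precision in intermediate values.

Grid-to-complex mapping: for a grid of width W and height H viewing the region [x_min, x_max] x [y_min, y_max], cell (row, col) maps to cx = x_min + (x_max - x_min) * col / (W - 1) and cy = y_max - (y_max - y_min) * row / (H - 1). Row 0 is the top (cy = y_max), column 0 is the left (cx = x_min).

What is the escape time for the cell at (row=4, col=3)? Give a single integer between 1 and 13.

z_0 = 0 + 0i, c = 0.2609 + 0.1150i
Iter 1: z = 0.2609 + 0.1150i, |z|^2 = 0.0813
Iter 2: z = 0.3158 + 0.1750i, |z|^2 = 0.1303
Iter 3: z = 0.3300 + 0.2255i, |z|^2 = 0.1597
Iter 4: z = 0.3189 + 0.2638i, |z|^2 = 0.1713
Iter 5: z = 0.2930 + 0.2833i, |z|^2 = 0.1661
Iter 6: z = 0.2665 + 0.2810i, |z|^2 = 0.1500
Iter 7: z = 0.2530 + 0.2648i, |z|^2 = 0.1341
Iter 8: z = 0.2548 + 0.2490i, |z|^2 = 0.1269
Iter 9: z = 0.2638 + 0.2419i, |z|^2 = 0.1281
Iter 10: z = 0.2720 + 0.2426i, |z|^2 = 0.1329
Iter 11: z = 0.2760 + 0.2470i, |z|^2 = 0.1372
Iter 12: z = 0.2761 + 0.2514i, |z|^2 = 0.1394

Answer: 13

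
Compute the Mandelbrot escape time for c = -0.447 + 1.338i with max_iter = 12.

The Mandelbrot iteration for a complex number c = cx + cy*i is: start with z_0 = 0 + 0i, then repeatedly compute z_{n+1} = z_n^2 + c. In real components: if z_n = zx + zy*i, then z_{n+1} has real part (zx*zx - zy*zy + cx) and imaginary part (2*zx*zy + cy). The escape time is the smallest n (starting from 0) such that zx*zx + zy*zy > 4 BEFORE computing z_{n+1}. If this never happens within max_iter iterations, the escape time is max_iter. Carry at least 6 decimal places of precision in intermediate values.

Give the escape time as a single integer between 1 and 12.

Answer: 2

Derivation:
z_0 = 0 + 0i, c = -0.4470 + 1.3380i
Iter 1: z = -0.4470 + 1.3380i, |z|^2 = 1.9901
Iter 2: z = -2.0374 + 0.1418i, |z|^2 = 4.1713
Escaped at iteration 2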